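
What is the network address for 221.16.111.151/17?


IP:   11011101.00010000.01101111.10010111
Mask: 11111111.11111111.10000000.00000000
AND operation:
Net:  11011101.00010000.00000000.00000000
Network: 221.16.0.0/17


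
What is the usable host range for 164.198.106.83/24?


Network: 164.198.106.0
Broadcast: 164.198.106.255
First usable = network + 1
Last usable = broadcast - 1
Range: 164.198.106.1 to 164.198.106.254


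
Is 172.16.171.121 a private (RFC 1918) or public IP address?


RFC 1918 private ranges:
  10.0.0.0/8 (10.0.0.0 - 10.255.255.255)
  172.16.0.0/12 (172.16.0.0 - 172.31.255.255)
  192.168.0.0/16 (192.168.0.0 - 192.168.255.255)
Private (in 172.16.0.0/12)


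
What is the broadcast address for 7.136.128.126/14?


Network: 7.136.0.0/14
Host bits = 18
Set all host bits to 1:
Broadcast: 7.139.255.255


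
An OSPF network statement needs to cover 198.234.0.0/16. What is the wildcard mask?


Subnet mask: 255.255.0.0
Wildcard = 255.255.255.255 - subnet mask
255 - 255 = 0
255 - 255 = 0
255 - 0 = 255
255 - 0 = 255
Wildcard: 0.0.255.255


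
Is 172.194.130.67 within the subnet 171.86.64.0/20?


Subnet network: 171.86.64.0
Test IP AND mask: 172.194.128.0
No, 172.194.130.67 is not in 171.86.64.0/20


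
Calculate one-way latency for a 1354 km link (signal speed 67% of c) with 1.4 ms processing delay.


Speed = 0.67 * 3e5 km/s = 201000 km/s
Propagation delay = 1354 / 201000 = 0.0067 s = 6.7363 ms
Processing delay = 1.4 ms
Total one-way latency = 8.1363 ms


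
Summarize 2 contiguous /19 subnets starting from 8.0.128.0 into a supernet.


Original prefix: /19
Number of subnets: 2 = 2^1
New prefix = 19 - 1 = 18
Supernet: 8.0.128.0/18


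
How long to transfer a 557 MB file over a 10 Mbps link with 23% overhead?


Effective throughput = 10 * (1 - 23/100) = 7.7 Mbps
File size in Mb = 557 * 8 = 4456 Mb
Time = 4456 / 7.7
Time = 578.7013 seconds


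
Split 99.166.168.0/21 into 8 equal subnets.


New prefix = 21 + 3 = 24
Each subnet has 256 addresses
  99.166.168.0/24
  99.166.169.0/24
  99.166.170.0/24
  99.166.171.0/24
  99.166.172.0/24
  99.166.173.0/24
  99.166.174.0/24
  99.166.175.0/24
Subnets: 99.166.168.0/24, 99.166.169.0/24, 99.166.170.0/24, 99.166.171.0/24, 99.166.172.0/24, 99.166.173.0/24, 99.166.174.0/24, 99.166.175.0/24


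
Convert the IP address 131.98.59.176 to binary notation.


131 = 10000011
98 = 01100010
59 = 00111011
176 = 10110000
Binary: 10000011.01100010.00111011.10110000


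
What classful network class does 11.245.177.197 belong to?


First octet: 11
Binary: 00001011
0xxxxxxx -> Class A (1-126)
Class A, default mask 255.0.0.0 (/8)


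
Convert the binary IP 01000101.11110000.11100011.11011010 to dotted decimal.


01000101 = 69
11110000 = 240
11100011 = 227
11011010 = 218
IP: 69.240.227.218


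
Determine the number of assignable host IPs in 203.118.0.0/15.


Host bits = 32 - 15 = 17
Total addresses = 2^17 = 131072
Usable = total - 2 (network and broadcast)
Usable hosts: 131070


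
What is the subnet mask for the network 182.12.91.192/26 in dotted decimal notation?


/26 means 26 network bits, 6 host bits
Binary: 11111111111111111111111111000000
Mask: 255.255.255.192


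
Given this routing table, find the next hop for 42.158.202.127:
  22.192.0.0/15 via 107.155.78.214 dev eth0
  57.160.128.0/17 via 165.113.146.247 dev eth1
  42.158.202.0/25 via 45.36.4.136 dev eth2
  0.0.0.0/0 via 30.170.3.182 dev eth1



Longest prefix match for 42.158.202.127:
  /15 22.192.0.0: no
  /17 57.160.128.0: no
  /25 42.158.202.0: MATCH
  /0 0.0.0.0: MATCH
Selected: next-hop 45.36.4.136 via eth2 (matched /25)


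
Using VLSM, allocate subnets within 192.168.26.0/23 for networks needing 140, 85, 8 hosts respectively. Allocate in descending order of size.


140 hosts -> /24 (254 usable): 192.168.26.0/24
85 hosts -> /25 (126 usable): 192.168.27.0/25
8 hosts -> /28 (14 usable): 192.168.27.128/28
Allocation: 192.168.26.0/24 (140 hosts, 254 usable); 192.168.27.0/25 (85 hosts, 126 usable); 192.168.27.128/28 (8 hosts, 14 usable)


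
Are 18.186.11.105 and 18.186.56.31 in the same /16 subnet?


Mask: 255.255.0.0
18.186.11.105 AND mask = 18.186.0.0
18.186.56.31 AND mask = 18.186.0.0
Yes, same subnet (18.186.0.0)


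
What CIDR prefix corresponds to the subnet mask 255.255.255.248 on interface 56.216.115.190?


Binary: 11111111.11111111.11111111.11111000
Count leading 1s
Prefix: /29


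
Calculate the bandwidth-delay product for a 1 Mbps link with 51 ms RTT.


BDP = bandwidth * RTT
= 1 Mbps * 51 ms
= 1 * 1e6 * 51 / 1000 bits
= 51000 bits
= 6375 bytes
= 6.2256 KB
BDP = 51000 bits (6375 bytes)


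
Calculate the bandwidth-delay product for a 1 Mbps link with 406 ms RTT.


BDP = bandwidth * RTT
= 1 Mbps * 406 ms
= 1 * 1e6 * 406 / 1000 bits
= 406000 bits
= 50750 bytes
= 49.5605 KB
BDP = 406000 bits (50750 bytes)


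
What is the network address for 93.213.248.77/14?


IP:   01011101.11010101.11111000.01001101
Mask: 11111111.11111100.00000000.00000000
AND operation:
Net:  01011101.11010100.00000000.00000000
Network: 93.212.0.0/14


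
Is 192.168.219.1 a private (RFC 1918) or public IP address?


RFC 1918 private ranges:
  10.0.0.0/8 (10.0.0.0 - 10.255.255.255)
  172.16.0.0/12 (172.16.0.0 - 172.31.255.255)
  192.168.0.0/16 (192.168.0.0 - 192.168.255.255)
Private (in 192.168.0.0/16)


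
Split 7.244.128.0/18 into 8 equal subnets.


New prefix = 18 + 3 = 21
Each subnet has 2048 addresses
  7.244.128.0/21
  7.244.136.0/21
  7.244.144.0/21
  7.244.152.0/21
  7.244.160.0/21
  7.244.168.0/21
  7.244.176.0/21
  7.244.184.0/21
Subnets: 7.244.128.0/21, 7.244.136.0/21, 7.244.144.0/21, 7.244.152.0/21, 7.244.160.0/21, 7.244.168.0/21, 7.244.176.0/21, 7.244.184.0/21


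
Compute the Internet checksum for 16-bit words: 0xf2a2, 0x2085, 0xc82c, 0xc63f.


Sum all words (with carry folding):
+ 0xf2a2 = 0xf2a2
+ 0x2085 = 0x1328
+ 0xc82c = 0xdb54
+ 0xc63f = 0xa194
One's complement: ~0xa194
Checksum = 0x5e6b


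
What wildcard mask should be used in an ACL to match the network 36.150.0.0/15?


Subnet mask: 255.254.0.0
Wildcard = 255.255.255.255 - subnet mask
255 - 255 = 0
255 - 254 = 1
255 - 0 = 255
255 - 0 = 255
Wildcard: 0.1.255.255


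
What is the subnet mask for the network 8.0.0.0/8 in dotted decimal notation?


/8 means 8 network bits, 24 host bits
Binary: 11111111000000000000000000000000
Mask: 255.0.0.0


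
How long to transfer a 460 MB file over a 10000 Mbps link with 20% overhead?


Effective throughput = 10000 * (1 - 20/100) = 8000 Mbps
File size in Mb = 460 * 8 = 3680 Mb
Time = 3680 / 8000
Time = 0.46 seconds


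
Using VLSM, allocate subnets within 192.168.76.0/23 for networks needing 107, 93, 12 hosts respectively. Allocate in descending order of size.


107 hosts -> /25 (126 usable): 192.168.76.0/25
93 hosts -> /25 (126 usable): 192.168.76.128/25
12 hosts -> /28 (14 usable): 192.168.77.0/28
Allocation: 192.168.76.0/25 (107 hosts, 126 usable); 192.168.76.128/25 (93 hosts, 126 usable); 192.168.77.0/28 (12 hosts, 14 usable)


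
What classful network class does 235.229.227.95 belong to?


First octet: 235
Binary: 11101011
1110xxxx -> Class D (224-239)
Class D (multicast), default mask N/A


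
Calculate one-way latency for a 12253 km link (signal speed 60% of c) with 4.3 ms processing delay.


Speed = 0.6 * 3e5 km/s = 180000 km/s
Propagation delay = 12253 / 180000 = 0.0681 s = 68.0722 ms
Processing delay = 4.3 ms
Total one-way latency = 72.3722 ms


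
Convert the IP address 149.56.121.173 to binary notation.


149 = 10010101
56 = 00111000
121 = 01111001
173 = 10101101
Binary: 10010101.00111000.01111001.10101101


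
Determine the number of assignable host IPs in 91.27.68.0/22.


Host bits = 32 - 22 = 10
Total addresses = 2^10 = 1024
Usable = total - 2 (network and broadcast)
Usable hosts: 1022


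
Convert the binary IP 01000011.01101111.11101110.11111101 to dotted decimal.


01000011 = 67
01101111 = 111
11101110 = 238
11111101 = 253
IP: 67.111.238.253


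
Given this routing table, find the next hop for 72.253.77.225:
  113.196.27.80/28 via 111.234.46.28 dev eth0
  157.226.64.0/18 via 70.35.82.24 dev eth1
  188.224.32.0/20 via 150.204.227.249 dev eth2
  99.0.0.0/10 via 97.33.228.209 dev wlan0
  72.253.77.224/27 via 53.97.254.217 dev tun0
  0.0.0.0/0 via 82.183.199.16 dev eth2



Longest prefix match for 72.253.77.225:
  /28 113.196.27.80: no
  /18 157.226.64.0: no
  /20 188.224.32.0: no
  /10 99.0.0.0: no
  /27 72.253.77.224: MATCH
  /0 0.0.0.0: MATCH
Selected: next-hop 53.97.254.217 via tun0 (matched /27)


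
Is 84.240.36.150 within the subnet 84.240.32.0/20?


Subnet network: 84.240.32.0
Test IP AND mask: 84.240.32.0
Yes, 84.240.36.150 is in 84.240.32.0/20


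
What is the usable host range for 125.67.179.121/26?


Network: 125.67.179.64
Broadcast: 125.67.179.127
First usable = network + 1
Last usable = broadcast - 1
Range: 125.67.179.65 to 125.67.179.126


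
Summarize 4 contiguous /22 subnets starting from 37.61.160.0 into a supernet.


Original prefix: /22
Number of subnets: 4 = 2^2
New prefix = 22 - 2 = 20
Supernet: 37.61.160.0/20


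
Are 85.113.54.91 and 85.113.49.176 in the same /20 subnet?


Mask: 255.255.240.0
85.113.54.91 AND mask = 85.113.48.0
85.113.49.176 AND mask = 85.113.48.0
Yes, same subnet (85.113.48.0)


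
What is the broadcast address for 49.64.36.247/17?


Network: 49.64.0.0/17
Host bits = 15
Set all host bits to 1:
Broadcast: 49.64.127.255


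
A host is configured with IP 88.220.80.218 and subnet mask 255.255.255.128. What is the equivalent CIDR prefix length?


Binary: 11111111.11111111.11111111.10000000
Count leading 1s
Prefix: /25


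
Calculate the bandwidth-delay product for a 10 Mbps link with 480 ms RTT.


BDP = bandwidth * RTT
= 10 Mbps * 480 ms
= 10 * 1e6 * 480 / 1000 bits
= 4800000 bits
= 600000 bytes
= 585.9375 KB
BDP = 4800000 bits (600000 bytes)


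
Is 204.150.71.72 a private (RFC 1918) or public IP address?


RFC 1918 private ranges:
  10.0.0.0/8 (10.0.0.0 - 10.255.255.255)
  172.16.0.0/12 (172.16.0.0 - 172.31.255.255)
  192.168.0.0/16 (192.168.0.0 - 192.168.255.255)
Public (not in any RFC 1918 range)


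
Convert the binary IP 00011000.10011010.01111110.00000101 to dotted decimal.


00011000 = 24
10011010 = 154
01111110 = 126
00000101 = 5
IP: 24.154.126.5


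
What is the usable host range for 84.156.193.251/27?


Network: 84.156.193.224
Broadcast: 84.156.193.255
First usable = network + 1
Last usable = broadcast - 1
Range: 84.156.193.225 to 84.156.193.254


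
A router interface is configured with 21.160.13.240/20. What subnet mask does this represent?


/20 means 20 network bits, 12 host bits
Binary: 11111111111111111111000000000000
Mask: 255.255.240.0


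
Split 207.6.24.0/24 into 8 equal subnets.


New prefix = 24 + 3 = 27
Each subnet has 32 addresses
  207.6.24.0/27
  207.6.24.32/27
  207.6.24.64/27
  207.6.24.96/27
  207.6.24.128/27
  207.6.24.160/27
  207.6.24.192/27
  207.6.24.224/27
Subnets: 207.6.24.0/27, 207.6.24.32/27, 207.6.24.64/27, 207.6.24.96/27, 207.6.24.128/27, 207.6.24.160/27, 207.6.24.192/27, 207.6.24.224/27


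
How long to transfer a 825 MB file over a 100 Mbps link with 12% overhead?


Effective throughput = 100 * (1 - 12/100) = 88 Mbps
File size in Mb = 825 * 8 = 6600 Mb
Time = 6600 / 88
Time = 75 seconds


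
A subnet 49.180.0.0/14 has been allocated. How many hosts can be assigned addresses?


Host bits = 32 - 14 = 18
Total addresses = 2^18 = 262144
Usable = total - 2 (network and broadcast)
Usable hosts: 262142


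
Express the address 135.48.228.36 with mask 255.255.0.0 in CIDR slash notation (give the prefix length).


Binary: 11111111.11111111.00000000.00000000
Count leading 1s
Prefix: /16


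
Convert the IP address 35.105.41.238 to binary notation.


35 = 00100011
105 = 01101001
41 = 00101001
238 = 11101110
Binary: 00100011.01101001.00101001.11101110


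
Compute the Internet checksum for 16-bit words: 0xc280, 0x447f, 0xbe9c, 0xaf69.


Sum all words (with carry folding):
+ 0xc280 = 0xc280
+ 0x447f = 0x0700
+ 0xbe9c = 0xc59c
+ 0xaf69 = 0x7506
One's complement: ~0x7506
Checksum = 0x8af9


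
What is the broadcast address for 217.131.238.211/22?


Network: 217.131.236.0/22
Host bits = 10
Set all host bits to 1:
Broadcast: 217.131.239.255


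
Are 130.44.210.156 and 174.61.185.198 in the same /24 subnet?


Mask: 255.255.255.0
130.44.210.156 AND mask = 130.44.210.0
174.61.185.198 AND mask = 174.61.185.0
No, different subnets (130.44.210.0 vs 174.61.185.0)


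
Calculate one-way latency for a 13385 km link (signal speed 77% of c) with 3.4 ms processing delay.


Speed = 0.77 * 3e5 km/s = 231000 km/s
Propagation delay = 13385 / 231000 = 0.0579 s = 57.9437 ms
Processing delay = 3.4 ms
Total one-way latency = 61.3437 ms


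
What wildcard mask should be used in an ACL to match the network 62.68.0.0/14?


Subnet mask: 255.252.0.0
Wildcard = 255.255.255.255 - subnet mask
255 - 255 = 0
255 - 252 = 3
255 - 0 = 255
255 - 0 = 255
Wildcard: 0.3.255.255


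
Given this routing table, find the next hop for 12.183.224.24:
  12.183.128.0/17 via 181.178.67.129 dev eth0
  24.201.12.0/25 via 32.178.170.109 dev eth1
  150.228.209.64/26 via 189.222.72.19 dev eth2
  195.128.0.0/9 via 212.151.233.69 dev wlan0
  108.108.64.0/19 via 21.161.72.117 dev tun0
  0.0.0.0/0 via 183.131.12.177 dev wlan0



Longest prefix match for 12.183.224.24:
  /17 12.183.128.0: MATCH
  /25 24.201.12.0: no
  /26 150.228.209.64: no
  /9 195.128.0.0: no
  /19 108.108.64.0: no
  /0 0.0.0.0: MATCH
Selected: next-hop 181.178.67.129 via eth0 (matched /17)


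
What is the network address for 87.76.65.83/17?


IP:   01010111.01001100.01000001.01010011
Mask: 11111111.11111111.10000000.00000000
AND operation:
Net:  01010111.01001100.00000000.00000000
Network: 87.76.0.0/17


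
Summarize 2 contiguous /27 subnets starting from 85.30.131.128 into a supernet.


Original prefix: /27
Number of subnets: 2 = 2^1
New prefix = 27 - 1 = 26
Supernet: 85.30.131.128/26


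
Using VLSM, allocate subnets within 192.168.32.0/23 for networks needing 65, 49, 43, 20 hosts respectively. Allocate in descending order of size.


65 hosts -> /25 (126 usable): 192.168.32.0/25
49 hosts -> /26 (62 usable): 192.168.32.128/26
43 hosts -> /26 (62 usable): 192.168.32.192/26
20 hosts -> /27 (30 usable): 192.168.33.0/27
Allocation: 192.168.32.0/25 (65 hosts, 126 usable); 192.168.32.128/26 (49 hosts, 62 usable); 192.168.32.192/26 (43 hosts, 62 usable); 192.168.33.0/27 (20 hosts, 30 usable)


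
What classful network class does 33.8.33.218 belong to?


First octet: 33
Binary: 00100001
0xxxxxxx -> Class A (1-126)
Class A, default mask 255.0.0.0 (/8)


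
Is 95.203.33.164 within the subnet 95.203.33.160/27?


Subnet network: 95.203.33.160
Test IP AND mask: 95.203.33.160
Yes, 95.203.33.164 is in 95.203.33.160/27


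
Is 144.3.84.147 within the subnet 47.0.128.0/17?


Subnet network: 47.0.128.0
Test IP AND mask: 144.3.0.0
No, 144.3.84.147 is not in 47.0.128.0/17


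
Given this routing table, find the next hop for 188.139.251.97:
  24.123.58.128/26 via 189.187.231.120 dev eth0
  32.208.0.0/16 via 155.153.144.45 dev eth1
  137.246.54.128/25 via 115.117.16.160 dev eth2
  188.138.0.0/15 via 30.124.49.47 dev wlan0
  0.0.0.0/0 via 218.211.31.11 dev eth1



Longest prefix match for 188.139.251.97:
  /26 24.123.58.128: no
  /16 32.208.0.0: no
  /25 137.246.54.128: no
  /15 188.138.0.0: MATCH
  /0 0.0.0.0: MATCH
Selected: next-hop 30.124.49.47 via wlan0 (matched /15)


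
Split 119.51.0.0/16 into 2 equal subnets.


New prefix = 16 + 1 = 17
Each subnet has 32768 addresses
  119.51.0.0/17
  119.51.128.0/17
Subnets: 119.51.0.0/17, 119.51.128.0/17


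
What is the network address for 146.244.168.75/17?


IP:   10010010.11110100.10101000.01001011
Mask: 11111111.11111111.10000000.00000000
AND operation:
Net:  10010010.11110100.10000000.00000000
Network: 146.244.128.0/17


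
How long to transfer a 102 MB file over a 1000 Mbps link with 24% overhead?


Effective throughput = 1000 * (1 - 24/100) = 760 Mbps
File size in Mb = 102 * 8 = 816 Mb
Time = 816 / 760
Time = 1.0737 seconds


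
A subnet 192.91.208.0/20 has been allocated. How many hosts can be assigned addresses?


Host bits = 32 - 20 = 12
Total addresses = 2^12 = 4096
Usable = total - 2 (network and broadcast)
Usable hosts: 4094


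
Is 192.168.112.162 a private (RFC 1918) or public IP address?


RFC 1918 private ranges:
  10.0.0.0/8 (10.0.0.0 - 10.255.255.255)
  172.16.0.0/12 (172.16.0.0 - 172.31.255.255)
  192.168.0.0/16 (192.168.0.0 - 192.168.255.255)
Private (in 192.168.0.0/16)


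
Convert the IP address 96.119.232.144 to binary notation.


96 = 01100000
119 = 01110111
232 = 11101000
144 = 10010000
Binary: 01100000.01110111.11101000.10010000


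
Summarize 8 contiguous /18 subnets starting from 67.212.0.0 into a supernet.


Original prefix: /18
Number of subnets: 8 = 2^3
New prefix = 18 - 3 = 15
Supernet: 67.212.0.0/15


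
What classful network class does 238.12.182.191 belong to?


First octet: 238
Binary: 11101110
1110xxxx -> Class D (224-239)
Class D (multicast), default mask N/A


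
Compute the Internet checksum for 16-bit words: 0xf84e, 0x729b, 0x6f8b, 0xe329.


Sum all words (with carry folding):
+ 0xf84e = 0xf84e
+ 0x729b = 0x6aea
+ 0x6f8b = 0xda75
+ 0xe329 = 0xbd9f
One's complement: ~0xbd9f
Checksum = 0x4260


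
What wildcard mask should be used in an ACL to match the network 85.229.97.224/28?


Subnet mask: 255.255.255.240
Wildcard = 255.255.255.255 - subnet mask
255 - 255 = 0
255 - 255 = 0
255 - 255 = 0
255 - 240 = 15
Wildcard: 0.0.0.15


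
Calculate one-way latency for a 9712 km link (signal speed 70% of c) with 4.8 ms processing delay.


Speed = 0.7 * 3e5 km/s = 210000 km/s
Propagation delay = 9712 / 210000 = 0.0462 s = 46.2476 ms
Processing delay = 4.8 ms
Total one-way latency = 51.0476 ms


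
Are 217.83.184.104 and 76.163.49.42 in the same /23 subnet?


Mask: 255.255.254.0
217.83.184.104 AND mask = 217.83.184.0
76.163.49.42 AND mask = 76.163.48.0
No, different subnets (217.83.184.0 vs 76.163.48.0)


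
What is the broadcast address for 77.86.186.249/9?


Network: 77.0.0.0/9
Host bits = 23
Set all host bits to 1:
Broadcast: 77.127.255.255


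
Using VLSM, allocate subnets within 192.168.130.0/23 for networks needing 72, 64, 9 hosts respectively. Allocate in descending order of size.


72 hosts -> /25 (126 usable): 192.168.130.0/25
64 hosts -> /25 (126 usable): 192.168.130.128/25
9 hosts -> /28 (14 usable): 192.168.131.0/28
Allocation: 192.168.130.0/25 (72 hosts, 126 usable); 192.168.130.128/25 (64 hosts, 126 usable); 192.168.131.0/28 (9 hosts, 14 usable)


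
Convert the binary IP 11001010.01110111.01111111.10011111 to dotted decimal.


11001010 = 202
01110111 = 119
01111111 = 127
10011111 = 159
IP: 202.119.127.159


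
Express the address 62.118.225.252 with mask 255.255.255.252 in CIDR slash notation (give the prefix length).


Binary: 11111111.11111111.11111111.11111100
Count leading 1s
Prefix: /30


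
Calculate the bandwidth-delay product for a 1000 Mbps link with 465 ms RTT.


BDP = bandwidth * RTT
= 1000 Mbps * 465 ms
= 1000 * 1e6 * 465 / 1000 bits
= 465000000 bits
= 58125000 bytes
= 56762.6953 KB
BDP = 465000000 bits (58125000 bytes)


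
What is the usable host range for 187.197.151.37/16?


Network: 187.197.0.0
Broadcast: 187.197.255.255
First usable = network + 1
Last usable = broadcast - 1
Range: 187.197.0.1 to 187.197.255.254


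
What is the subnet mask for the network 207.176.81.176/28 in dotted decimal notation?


/28 means 28 network bits, 4 host bits
Binary: 11111111111111111111111111110000
Mask: 255.255.255.240


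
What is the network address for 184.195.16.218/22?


IP:   10111000.11000011.00010000.11011010
Mask: 11111111.11111111.11111100.00000000
AND operation:
Net:  10111000.11000011.00010000.00000000
Network: 184.195.16.0/22


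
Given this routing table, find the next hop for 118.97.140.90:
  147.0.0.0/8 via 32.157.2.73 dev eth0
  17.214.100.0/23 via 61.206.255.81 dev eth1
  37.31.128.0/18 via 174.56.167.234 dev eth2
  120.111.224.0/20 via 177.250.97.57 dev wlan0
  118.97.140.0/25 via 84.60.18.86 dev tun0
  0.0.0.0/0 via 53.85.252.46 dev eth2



Longest prefix match for 118.97.140.90:
  /8 147.0.0.0: no
  /23 17.214.100.0: no
  /18 37.31.128.0: no
  /20 120.111.224.0: no
  /25 118.97.140.0: MATCH
  /0 0.0.0.0: MATCH
Selected: next-hop 84.60.18.86 via tun0 (matched /25)


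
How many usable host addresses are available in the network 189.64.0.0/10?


Host bits = 32 - 10 = 22
Total addresses = 2^22 = 4194304
Usable = total - 2 (network and broadcast)
Usable hosts: 4194302


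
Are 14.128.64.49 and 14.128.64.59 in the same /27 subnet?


Mask: 255.255.255.224
14.128.64.49 AND mask = 14.128.64.32
14.128.64.59 AND mask = 14.128.64.32
Yes, same subnet (14.128.64.32)


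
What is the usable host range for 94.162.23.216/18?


Network: 94.162.0.0
Broadcast: 94.162.63.255
First usable = network + 1
Last usable = broadcast - 1
Range: 94.162.0.1 to 94.162.63.254


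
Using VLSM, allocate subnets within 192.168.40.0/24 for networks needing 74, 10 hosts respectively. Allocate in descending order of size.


74 hosts -> /25 (126 usable): 192.168.40.0/25
10 hosts -> /28 (14 usable): 192.168.40.128/28
Allocation: 192.168.40.0/25 (74 hosts, 126 usable); 192.168.40.128/28 (10 hosts, 14 usable)


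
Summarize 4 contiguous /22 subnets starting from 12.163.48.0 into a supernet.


Original prefix: /22
Number of subnets: 4 = 2^2
New prefix = 22 - 2 = 20
Supernet: 12.163.48.0/20


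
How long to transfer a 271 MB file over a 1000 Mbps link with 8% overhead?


Effective throughput = 1000 * (1 - 8/100) = 920 Mbps
File size in Mb = 271 * 8 = 2168 Mb
Time = 2168 / 920
Time = 2.3565 seconds


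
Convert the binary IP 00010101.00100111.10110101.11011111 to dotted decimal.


00010101 = 21
00100111 = 39
10110101 = 181
11011111 = 223
IP: 21.39.181.223


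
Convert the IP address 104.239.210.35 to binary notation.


104 = 01101000
239 = 11101111
210 = 11010010
35 = 00100011
Binary: 01101000.11101111.11010010.00100011


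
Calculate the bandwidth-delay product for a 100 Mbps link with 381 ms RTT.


BDP = bandwidth * RTT
= 100 Mbps * 381 ms
= 100 * 1e6 * 381 / 1000 bits
= 38100000 bits
= 4762500 bytes
= 4650.8789 KB
BDP = 38100000 bits (4762500 bytes)


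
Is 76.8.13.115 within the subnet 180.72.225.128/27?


Subnet network: 180.72.225.128
Test IP AND mask: 76.8.13.96
No, 76.8.13.115 is not in 180.72.225.128/27


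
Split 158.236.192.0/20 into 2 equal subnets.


New prefix = 20 + 1 = 21
Each subnet has 2048 addresses
  158.236.192.0/21
  158.236.200.0/21
Subnets: 158.236.192.0/21, 158.236.200.0/21


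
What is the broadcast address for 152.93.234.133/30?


Network: 152.93.234.132/30
Host bits = 2
Set all host bits to 1:
Broadcast: 152.93.234.135


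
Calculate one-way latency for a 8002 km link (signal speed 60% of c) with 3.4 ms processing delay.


Speed = 0.6 * 3e5 km/s = 180000 km/s
Propagation delay = 8002 / 180000 = 0.0445 s = 44.4556 ms
Processing delay = 3.4 ms
Total one-way latency = 47.8556 ms


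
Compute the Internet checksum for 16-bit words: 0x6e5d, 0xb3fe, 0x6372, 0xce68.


Sum all words (with carry folding):
+ 0x6e5d = 0x6e5d
+ 0xb3fe = 0x225c
+ 0x6372 = 0x85ce
+ 0xce68 = 0x5437
One's complement: ~0x5437
Checksum = 0xabc8


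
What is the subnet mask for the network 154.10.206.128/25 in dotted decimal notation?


/25 means 25 network bits, 7 host bits
Binary: 11111111111111111111111110000000
Mask: 255.255.255.128


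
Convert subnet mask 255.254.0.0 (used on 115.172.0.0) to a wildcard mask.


Subnet mask: 255.254.0.0
Wildcard = 255.255.255.255 - subnet mask
255 - 255 = 0
255 - 254 = 1
255 - 0 = 255
255 - 0 = 255
Wildcard: 0.1.255.255


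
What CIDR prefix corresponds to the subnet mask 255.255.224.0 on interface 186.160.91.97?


Binary: 11111111.11111111.11100000.00000000
Count leading 1s
Prefix: /19


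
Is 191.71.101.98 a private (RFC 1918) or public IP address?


RFC 1918 private ranges:
  10.0.0.0/8 (10.0.0.0 - 10.255.255.255)
  172.16.0.0/12 (172.16.0.0 - 172.31.255.255)
  192.168.0.0/16 (192.168.0.0 - 192.168.255.255)
Public (not in any RFC 1918 range)


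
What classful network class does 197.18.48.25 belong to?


First octet: 197
Binary: 11000101
110xxxxx -> Class C (192-223)
Class C, default mask 255.255.255.0 (/24)


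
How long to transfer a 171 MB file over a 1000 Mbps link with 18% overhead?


Effective throughput = 1000 * (1 - 18/100) = 820.0 Mbps
File size in Mb = 171 * 8 = 1368 Mb
Time = 1368 / 820.0
Time = 1.6683 seconds


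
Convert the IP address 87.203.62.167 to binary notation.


87 = 01010111
203 = 11001011
62 = 00111110
167 = 10100111
Binary: 01010111.11001011.00111110.10100111


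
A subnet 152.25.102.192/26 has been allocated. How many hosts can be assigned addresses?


Host bits = 32 - 26 = 6
Total addresses = 2^6 = 64
Usable = total - 2 (network and broadcast)
Usable hosts: 62


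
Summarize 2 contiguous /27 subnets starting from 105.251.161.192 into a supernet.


Original prefix: /27
Number of subnets: 2 = 2^1
New prefix = 27 - 1 = 26
Supernet: 105.251.161.192/26


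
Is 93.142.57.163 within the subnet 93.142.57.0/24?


Subnet network: 93.142.57.0
Test IP AND mask: 93.142.57.0
Yes, 93.142.57.163 is in 93.142.57.0/24


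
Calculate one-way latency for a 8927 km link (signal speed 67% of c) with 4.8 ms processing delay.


Speed = 0.67 * 3e5 km/s = 201000 km/s
Propagation delay = 8927 / 201000 = 0.0444 s = 44.4129 ms
Processing delay = 4.8 ms
Total one-way latency = 49.2129 ms


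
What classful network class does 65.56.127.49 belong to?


First octet: 65
Binary: 01000001
0xxxxxxx -> Class A (1-126)
Class A, default mask 255.0.0.0 (/8)


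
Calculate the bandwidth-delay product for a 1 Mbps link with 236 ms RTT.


BDP = bandwidth * RTT
= 1 Mbps * 236 ms
= 1 * 1e6 * 236 / 1000 bits
= 236000 bits
= 29500 bytes
= 28.8086 KB
BDP = 236000 bits (29500 bytes)


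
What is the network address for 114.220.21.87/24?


IP:   01110010.11011100.00010101.01010111
Mask: 11111111.11111111.11111111.00000000
AND operation:
Net:  01110010.11011100.00010101.00000000
Network: 114.220.21.0/24


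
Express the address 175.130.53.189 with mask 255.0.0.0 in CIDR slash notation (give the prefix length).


Binary: 11111111.00000000.00000000.00000000
Count leading 1s
Prefix: /8


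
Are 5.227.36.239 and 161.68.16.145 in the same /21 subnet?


Mask: 255.255.248.0
5.227.36.239 AND mask = 5.227.32.0
161.68.16.145 AND mask = 161.68.16.0
No, different subnets (5.227.32.0 vs 161.68.16.0)


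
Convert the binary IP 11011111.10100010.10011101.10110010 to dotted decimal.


11011111 = 223
10100010 = 162
10011101 = 157
10110010 = 178
IP: 223.162.157.178


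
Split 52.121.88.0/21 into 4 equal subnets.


New prefix = 21 + 2 = 23
Each subnet has 512 addresses
  52.121.88.0/23
  52.121.90.0/23
  52.121.92.0/23
  52.121.94.0/23
Subnets: 52.121.88.0/23, 52.121.90.0/23, 52.121.92.0/23, 52.121.94.0/23


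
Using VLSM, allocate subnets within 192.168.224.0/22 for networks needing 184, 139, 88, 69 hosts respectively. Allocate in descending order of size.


184 hosts -> /24 (254 usable): 192.168.224.0/24
139 hosts -> /24 (254 usable): 192.168.225.0/24
88 hosts -> /25 (126 usable): 192.168.226.0/25
69 hosts -> /25 (126 usable): 192.168.226.128/25
Allocation: 192.168.224.0/24 (184 hosts, 254 usable); 192.168.225.0/24 (139 hosts, 254 usable); 192.168.226.0/25 (88 hosts, 126 usable); 192.168.226.128/25 (69 hosts, 126 usable)


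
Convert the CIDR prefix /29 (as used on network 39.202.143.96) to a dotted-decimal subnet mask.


/29 means 29 network bits, 3 host bits
Binary: 11111111111111111111111111111000
Mask: 255.255.255.248


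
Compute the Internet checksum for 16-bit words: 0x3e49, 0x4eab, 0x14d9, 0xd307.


Sum all words (with carry folding):
+ 0x3e49 = 0x3e49
+ 0x4eab = 0x8cf4
+ 0x14d9 = 0xa1cd
+ 0xd307 = 0x74d5
One's complement: ~0x74d5
Checksum = 0x8b2a


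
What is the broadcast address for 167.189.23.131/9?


Network: 167.128.0.0/9
Host bits = 23
Set all host bits to 1:
Broadcast: 167.255.255.255


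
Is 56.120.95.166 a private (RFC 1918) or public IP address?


RFC 1918 private ranges:
  10.0.0.0/8 (10.0.0.0 - 10.255.255.255)
  172.16.0.0/12 (172.16.0.0 - 172.31.255.255)
  192.168.0.0/16 (192.168.0.0 - 192.168.255.255)
Public (not in any RFC 1918 range)


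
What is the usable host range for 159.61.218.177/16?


Network: 159.61.0.0
Broadcast: 159.61.255.255
First usable = network + 1
Last usable = broadcast - 1
Range: 159.61.0.1 to 159.61.255.254


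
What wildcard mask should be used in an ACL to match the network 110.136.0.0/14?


Subnet mask: 255.252.0.0
Wildcard = 255.255.255.255 - subnet mask
255 - 255 = 0
255 - 252 = 3
255 - 0 = 255
255 - 0 = 255
Wildcard: 0.3.255.255


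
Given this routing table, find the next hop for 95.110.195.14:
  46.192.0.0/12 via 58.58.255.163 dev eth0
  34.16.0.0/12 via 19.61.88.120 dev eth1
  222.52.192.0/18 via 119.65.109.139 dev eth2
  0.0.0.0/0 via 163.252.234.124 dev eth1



Longest prefix match for 95.110.195.14:
  /12 46.192.0.0: no
  /12 34.16.0.0: no
  /18 222.52.192.0: no
  /0 0.0.0.0: MATCH
Selected: next-hop 163.252.234.124 via eth1 (matched /0)


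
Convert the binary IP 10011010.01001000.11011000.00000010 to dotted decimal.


10011010 = 154
01001000 = 72
11011000 = 216
00000010 = 2
IP: 154.72.216.2


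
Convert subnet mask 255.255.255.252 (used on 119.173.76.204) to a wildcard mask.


Subnet mask: 255.255.255.252
Wildcard = 255.255.255.255 - subnet mask
255 - 255 = 0
255 - 255 = 0
255 - 255 = 0
255 - 252 = 3
Wildcard: 0.0.0.3


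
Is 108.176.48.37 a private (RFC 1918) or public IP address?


RFC 1918 private ranges:
  10.0.0.0/8 (10.0.0.0 - 10.255.255.255)
  172.16.0.0/12 (172.16.0.0 - 172.31.255.255)
  192.168.0.0/16 (192.168.0.0 - 192.168.255.255)
Public (not in any RFC 1918 range)


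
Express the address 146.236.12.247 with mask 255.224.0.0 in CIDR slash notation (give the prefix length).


Binary: 11111111.11100000.00000000.00000000
Count leading 1s
Prefix: /11


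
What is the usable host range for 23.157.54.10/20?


Network: 23.157.48.0
Broadcast: 23.157.63.255
First usable = network + 1
Last usable = broadcast - 1
Range: 23.157.48.1 to 23.157.63.254


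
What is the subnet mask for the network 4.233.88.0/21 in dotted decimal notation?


/21 means 21 network bits, 11 host bits
Binary: 11111111111111111111100000000000
Mask: 255.255.248.0


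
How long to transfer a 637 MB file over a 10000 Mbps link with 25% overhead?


Effective throughput = 10000 * (1 - 25/100) = 7500 Mbps
File size in Mb = 637 * 8 = 5096 Mb
Time = 5096 / 7500
Time = 0.6795 seconds


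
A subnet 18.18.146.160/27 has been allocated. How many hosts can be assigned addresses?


Host bits = 32 - 27 = 5
Total addresses = 2^5 = 32
Usable = total - 2 (network and broadcast)
Usable hosts: 30


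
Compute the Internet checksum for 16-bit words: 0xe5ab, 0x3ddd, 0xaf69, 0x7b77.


Sum all words (with carry folding):
+ 0xe5ab = 0xe5ab
+ 0x3ddd = 0x2389
+ 0xaf69 = 0xd2f2
+ 0x7b77 = 0x4e6a
One's complement: ~0x4e6a
Checksum = 0xb195


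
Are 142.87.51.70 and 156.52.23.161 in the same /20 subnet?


Mask: 255.255.240.0
142.87.51.70 AND mask = 142.87.48.0
156.52.23.161 AND mask = 156.52.16.0
No, different subnets (142.87.48.0 vs 156.52.16.0)


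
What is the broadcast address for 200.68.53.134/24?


Network: 200.68.53.0/24
Host bits = 8
Set all host bits to 1:
Broadcast: 200.68.53.255


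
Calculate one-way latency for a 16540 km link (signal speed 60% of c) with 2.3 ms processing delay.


Speed = 0.6 * 3e5 km/s = 180000 km/s
Propagation delay = 16540 / 180000 = 0.0919 s = 91.8889 ms
Processing delay = 2.3 ms
Total one-way latency = 94.1889 ms


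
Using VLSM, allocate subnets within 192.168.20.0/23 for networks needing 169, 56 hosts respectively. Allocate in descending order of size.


169 hosts -> /24 (254 usable): 192.168.20.0/24
56 hosts -> /26 (62 usable): 192.168.21.0/26
Allocation: 192.168.20.0/24 (169 hosts, 254 usable); 192.168.21.0/26 (56 hosts, 62 usable)


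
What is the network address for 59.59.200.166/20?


IP:   00111011.00111011.11001000.10100110
Mask: 11111111.11111111.11110000.00000000
AND operation:
Net:  00111011.00111011.11000000.00000000
Network: 59.59.192.0/20


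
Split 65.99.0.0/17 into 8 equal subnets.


New prefix = 17 + 3 = 20
Each subnet has 4096 addresses
  65.99.0.0/20
  65.99.16.0/20
  65.99.32.0/20
  65.99.48.0/20
  65.99.64.0/20
  65.99.80.0/20
  65.99.96.0/20
  65.99.112.0/20
Subnets: 65.99.0.0/20, 65.99.16.0/20, 65.99.32.0/20, 65.99.48.0/20, 65.99.64.0/20, 65.99.80.0/20, 65.99.96.0/20, 65.99.112.0/20


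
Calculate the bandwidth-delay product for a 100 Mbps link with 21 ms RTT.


BDP = bandwidth * RTT
= 100 Mbps * 21 ms
= 100 * 1e6 * 21 / 1000 bits
= 2100000 bits
= 262500 bytes
= 256.3477 KB
BDP = 2100000 bits (262500 bytes)


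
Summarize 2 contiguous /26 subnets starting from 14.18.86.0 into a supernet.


Original prefix: /26
Number of subnets: 2 = 2^1
New prefix = 26 - 1 = 25
Supernet: 14.18.86.0/25


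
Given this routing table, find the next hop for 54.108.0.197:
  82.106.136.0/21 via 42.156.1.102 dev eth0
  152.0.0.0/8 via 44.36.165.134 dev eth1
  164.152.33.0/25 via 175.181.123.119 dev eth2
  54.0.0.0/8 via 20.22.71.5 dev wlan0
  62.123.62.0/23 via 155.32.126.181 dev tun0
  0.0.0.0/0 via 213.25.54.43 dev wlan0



Longest prefix match for 54.108.0.197:
  /21 82.106.136.0: no
  /8 152.0.0.0: no
  /25 164.152.33.0: no
  /8 54.0.0.0: MATCH
  /23 62.123.62.0: no
  /0 0.0.0.0: MATCH
Selected: next-hop 20.22.71.5 via wlan0 (matched /8)


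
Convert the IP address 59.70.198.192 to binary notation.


59 = 00111011
70 = 01000110
198 = 11000110
192 = 11000000
Binary: 00111011.01000110.11000110.11000000


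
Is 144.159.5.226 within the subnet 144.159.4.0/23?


Subnet network: 144.159.4.0
Test IP AND mask: 144.159.4.0
Yes, 144.159.5.226 is in 144.159.4.0/23


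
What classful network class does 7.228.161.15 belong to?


First octet: 7
Binary: 00000111
0xxxxxxx -> Class A (1-126)
Class A, default mask 255.0.0.0 (/8)


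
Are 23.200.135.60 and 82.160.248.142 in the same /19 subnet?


Mask: 255.255.224.0
23.200.135.60 AND mask = 23.200.128.0
82.160.248.142 AND mask = 82.160.224.0
No, different subnets (23.200.128.0 vs 82.160.224.0)


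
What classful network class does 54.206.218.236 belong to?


First octet: 54
Binary: 00110110
0xxxxxxx -> Class A (1-126)
Class A, default mask 255.0.0.0 (/8)


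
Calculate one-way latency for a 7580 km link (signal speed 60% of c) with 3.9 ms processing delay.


Speed = 0.6 * 3e5 km/s = 180000 km/s
Propagation delay = 7580 / 180000 = 0.0421 s = 42.1111 ms
Processing delay = 3.9 ms
Total one-way latency = 46.0111 ms


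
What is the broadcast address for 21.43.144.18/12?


Network: 21.32.0.0/12
Host bits = 20
Set all host bits to 1:
Broadcast: 21.47.255.255


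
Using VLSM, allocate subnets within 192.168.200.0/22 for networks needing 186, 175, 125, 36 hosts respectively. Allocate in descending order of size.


186 hosts -> /24 (254 usable): 192.168.200.0/24
175 hosts -> /24 (254 usable): 192.168.201.0/24
125 hosts -> /25 (126 usable): 192.168.202.0/25
36 hosts -> /26 (62 usable): 192.168.202.128/26
Allocation: 192.168.200.0/24 (186 hosts, 254 usable); 192.168.201.0/24 (175 hosts, 254 usable); 192.168.202.0/25 (125 hosts, 126 usable); 192.168.202.128/26 (36 hosts, 62 usable)


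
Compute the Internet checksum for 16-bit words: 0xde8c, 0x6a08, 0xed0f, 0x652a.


Sum all words (with carry folding):
+ 0xde8c = 0xde8c
+ 0x6a08 = 0x4895
+ 0xed0f = 0x35a5
+ 0x652a = 0x9acf
One's complement: ~0x9acf
Checksum = 0x6530


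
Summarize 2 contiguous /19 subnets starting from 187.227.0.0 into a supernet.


Original prefix: /19
Number of subnets: 2 = 2^1
New prefix = 19 - 1 = 18
Supernet: 187.227.0.0/18


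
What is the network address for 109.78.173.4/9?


IP:   01101101.01001110.10101101.00000100
Mask: 11111111.10000000.00000000.00000000
AND operation:
Net:  01101101.00000000.00000000.00000000
Network: 109.0.0.0/9


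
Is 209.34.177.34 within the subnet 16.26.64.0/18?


Subnet network: 16.26.64.0
Test IP AND mask: 209.34.128.0
No, 209.34.177.34 is not in 16.26.64.0/18


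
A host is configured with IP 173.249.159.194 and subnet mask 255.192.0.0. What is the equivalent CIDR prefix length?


Binary: 11111111.11000000.00000000.00000000
Count leading 1s
Prefix: /10


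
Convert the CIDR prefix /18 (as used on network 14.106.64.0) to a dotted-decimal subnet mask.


/18 means 18 network bits, 14 host bits
Binary: 11111111111111111100000000000000
Mask: 255.255.192.0


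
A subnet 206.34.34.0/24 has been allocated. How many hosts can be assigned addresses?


Host bits = 32 - 24 = 8
Total addresses = 2^8 = 256
Usable = total - 2 (network and broadcast)
Usable hosts: 254


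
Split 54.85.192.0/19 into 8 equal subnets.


New prefix = 19 + 3 = 22
Each subnet has 1024 addresses
  54.85.192.0/22
  54.85.196.0/22
  54.85.200.0/22
  54.85.204.0/22
  54.85.208.0/22
  54.85.212.0/22
  54.85.216.0/22
  54.85.220.0/22
Subnets: 54.85.192.0/22, 54.85.196.0/22, 54.85.200.0/22, 54.85.204.0/22, 54.85.208.0/22, 54.85.212.0/22, 54.85.216.0/22, 54.85.220.0/22


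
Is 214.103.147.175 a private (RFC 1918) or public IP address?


RFC 1918 private ranges:
  10.0.0.0/8 (10.0.0.0 - 10.255.255.255)
  172.16.0.0/12 (172.16.0.0 - 172.31.255.255)
  192.168.0.0/16 (192.168.0.0 - 192.168.255.255)
Public (not in any RFC 1918 range)


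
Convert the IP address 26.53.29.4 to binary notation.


26 = 00011010
53 = 00110101
29 = 00011101
4 = 00000100
Binary: 00011010.00110101.00011101.00000100


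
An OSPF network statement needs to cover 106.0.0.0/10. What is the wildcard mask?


Subnet mask: 255.192.0.0
Wildcard = 255.255.255.255 - subnet mask
255 - 255 = 0
255 - 192 = 63
255 - 0 = 255
255 - 0 = 255
Wildcard: 0.63.255.255


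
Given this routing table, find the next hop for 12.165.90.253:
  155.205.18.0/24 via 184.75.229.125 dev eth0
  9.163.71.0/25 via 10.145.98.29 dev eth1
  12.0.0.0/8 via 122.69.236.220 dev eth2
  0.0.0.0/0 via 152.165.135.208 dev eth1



Longest prefix match for 12.165.90.253:
  /24 155.205.18.0: no
  /25 9.163.71.0: no
  /8 12.0.0.0: MATCH
  /0 0.0.0.0: MATCH
Selected: next-hop 122.69.236.220 via eth2 (matched /8)


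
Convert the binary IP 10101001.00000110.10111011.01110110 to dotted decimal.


10101001 = 169
00000110 = 6
10111011 = 187
01110110 = 118
IP: 169.6.187.118


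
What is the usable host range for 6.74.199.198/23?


Network: 6.74.198.0
Broadcast: 6.74.199.255
First usable = network + 1
Last usable = broadcast - 1
Range: 6.74.198.1 to 6.74.199.254


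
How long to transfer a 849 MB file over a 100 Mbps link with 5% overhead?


Effective throughput = 100 * (1 - 5/100) = 95 Mbps
File size in Mb = 849 * 8 = 6792 Mb
Time = 6792 / 95
Time = 71.4947 seconds


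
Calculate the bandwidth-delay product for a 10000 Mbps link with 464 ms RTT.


BDP = bandwidth * RTT
= 10000 Mbps * 464 ms
= 10000 * 1e6 * 464 / 1000 bits
= 4640000000 bits
= 580000000 bytes
= 566406.25 KB
BDP = 4640000000 bits (580000000 bytes)
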